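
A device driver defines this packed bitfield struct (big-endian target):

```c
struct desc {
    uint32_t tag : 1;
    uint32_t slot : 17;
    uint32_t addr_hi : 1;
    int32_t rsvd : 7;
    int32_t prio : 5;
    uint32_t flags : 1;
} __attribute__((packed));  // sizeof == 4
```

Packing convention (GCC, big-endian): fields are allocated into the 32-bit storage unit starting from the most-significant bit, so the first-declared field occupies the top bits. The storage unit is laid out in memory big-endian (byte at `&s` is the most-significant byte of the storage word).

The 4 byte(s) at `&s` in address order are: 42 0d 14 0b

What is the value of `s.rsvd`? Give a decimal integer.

[0]=0x42 [1]=0x0d [2]=0x14 [3]=0x0b (big-endian) → word 0x420d140b
tag:1 @ bit 31 → (0x420d140b>>31)&0x1 = 0x0
slot:17 @ bit 14 → (0x420d140b>>14)&0x1ffff = 0x10834
addr_hi:1 @ bit 13 → (0x420d140b>>13)&0x1 = 0x0
rsvd:7 @ bit 6 → (0x420d140b>>6)&0x7f = 0x50  ←
prio:5 @ bit 1 → (0x420d140b>>1)&0x1f = 0x5
flags:1 @ bit 0 → (0x420d140b>>0)&0x1 = 0x1
rsvd signed 7b, MSB=1: 80 - 128 = -48

-48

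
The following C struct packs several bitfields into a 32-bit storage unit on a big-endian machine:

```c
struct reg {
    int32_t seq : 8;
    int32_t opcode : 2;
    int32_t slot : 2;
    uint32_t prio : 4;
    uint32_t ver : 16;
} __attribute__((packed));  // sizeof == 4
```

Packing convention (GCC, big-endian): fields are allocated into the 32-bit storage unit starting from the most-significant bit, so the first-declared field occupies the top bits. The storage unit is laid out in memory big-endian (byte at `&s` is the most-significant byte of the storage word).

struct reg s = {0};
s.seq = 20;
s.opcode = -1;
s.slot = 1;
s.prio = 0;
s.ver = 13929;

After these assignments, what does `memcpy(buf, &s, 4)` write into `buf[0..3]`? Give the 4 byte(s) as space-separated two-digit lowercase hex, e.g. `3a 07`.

14 d0 36 69

[24+:8] seq=20 & 0xff = 0x14; word=0x14000000
[22+:2] opcode=-1 & 0x3 = 0x3; word=0x14c00000
[20+:2] slot=1 & 0x3 = 0x1; word=0x14d00000
[16+:4] prio=0 & 0xf = 0x0; word=0x14d00000
[0+:16] ver=13929 & 0xffff = 0x3669; word=0x14d03669
word = 0x14d03669 → big-endian bytes:
  [0]=0x14  [1]=0xd0  [2]=0x36  [3]=0x69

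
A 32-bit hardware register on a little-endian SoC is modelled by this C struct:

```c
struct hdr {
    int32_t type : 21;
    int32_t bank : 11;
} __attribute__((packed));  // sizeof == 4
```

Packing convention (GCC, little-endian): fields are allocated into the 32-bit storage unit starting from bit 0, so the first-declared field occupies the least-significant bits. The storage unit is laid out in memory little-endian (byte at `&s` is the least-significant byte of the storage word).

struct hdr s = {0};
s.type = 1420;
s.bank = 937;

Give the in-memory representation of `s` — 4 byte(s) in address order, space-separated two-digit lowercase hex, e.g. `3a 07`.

[0+:21] type=1420 & 0x1fffff = 0x58c; word=0x0000058c
[21+:11] bank=937 & 0x7ff = 0x3a9; word=0x7520058c
word = 0x7520058c → little-endian bytes:
  [0]=0x8c  [1]=0x05  [2]=0x20  [3]=0x75

8c 05 20 75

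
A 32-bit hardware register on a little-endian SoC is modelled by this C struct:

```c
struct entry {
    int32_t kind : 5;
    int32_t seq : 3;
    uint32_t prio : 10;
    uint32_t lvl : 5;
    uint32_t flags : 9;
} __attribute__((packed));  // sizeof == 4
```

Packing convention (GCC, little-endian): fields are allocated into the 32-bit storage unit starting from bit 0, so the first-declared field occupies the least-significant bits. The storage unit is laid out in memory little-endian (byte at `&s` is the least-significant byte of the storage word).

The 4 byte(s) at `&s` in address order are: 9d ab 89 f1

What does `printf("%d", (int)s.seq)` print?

[0]=0x9d [1]=0xab [2]=0x89 [3]=0xf1 (little-endian) → word 0xf189ab9d
kind:5 @ bit 0 → (0xf189ab9d>>0)&0x1f = 0x1d
seq:3 @ bit 5 → (0xf189ab9d>>5)&0x7 = 0x4  ←
prio:10 @ bit 8 → (0xf189ab9d>>8)&0x3ff = 0x1ab
lvl:5 @ bit 18 → (0xf189ab9d>>18)&0x1f = 0x2
flags:9 @ bit 23 → (0xf189ab9d>>23)&0x1ff = 0x1e3
seq signed 3b, MSB=1: 4 - 8 = -4

-4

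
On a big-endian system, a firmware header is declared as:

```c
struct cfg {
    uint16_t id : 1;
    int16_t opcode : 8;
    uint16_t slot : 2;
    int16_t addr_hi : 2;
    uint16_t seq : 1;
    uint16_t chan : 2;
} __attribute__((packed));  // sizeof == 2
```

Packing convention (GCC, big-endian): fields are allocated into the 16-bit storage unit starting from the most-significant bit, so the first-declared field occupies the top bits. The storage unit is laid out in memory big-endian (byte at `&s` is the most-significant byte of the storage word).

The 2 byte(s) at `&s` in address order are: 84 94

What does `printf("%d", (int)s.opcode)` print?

[0]=0x84 [1]=0x94 (big-endian) → word 0x8494
id [15+:1] = (word>>15) & 0x1 = 1
opcode [7+:8] = (word>>7) & 0xff = 9  ←
slot [5+:2] = (word>>5) & 0x3 = 0
addr_hi [3+:2] = (word>>3) & 0x3 = 2
seq [2+:1] = (word>>2) & 0x1 = 1
chan [0+:2] = (word>>0) & 0x3 = 0
opcode signed 8b, MSB=0: value = 9

9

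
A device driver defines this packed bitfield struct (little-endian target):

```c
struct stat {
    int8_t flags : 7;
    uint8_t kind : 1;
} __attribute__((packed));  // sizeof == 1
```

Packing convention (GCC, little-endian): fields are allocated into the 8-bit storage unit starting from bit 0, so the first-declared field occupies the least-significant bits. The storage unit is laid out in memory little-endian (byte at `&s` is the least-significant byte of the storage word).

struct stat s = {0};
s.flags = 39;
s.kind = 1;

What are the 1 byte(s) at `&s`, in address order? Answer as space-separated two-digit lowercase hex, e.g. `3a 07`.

[0+:7] flags=39 & 0x7f = 0x27; word=0x27
[7+:1] kind=1 & 0x1 = 0x1; word=0xa7
word = 0xa7 → little-endian bytes:
  [0]=0xa7

a7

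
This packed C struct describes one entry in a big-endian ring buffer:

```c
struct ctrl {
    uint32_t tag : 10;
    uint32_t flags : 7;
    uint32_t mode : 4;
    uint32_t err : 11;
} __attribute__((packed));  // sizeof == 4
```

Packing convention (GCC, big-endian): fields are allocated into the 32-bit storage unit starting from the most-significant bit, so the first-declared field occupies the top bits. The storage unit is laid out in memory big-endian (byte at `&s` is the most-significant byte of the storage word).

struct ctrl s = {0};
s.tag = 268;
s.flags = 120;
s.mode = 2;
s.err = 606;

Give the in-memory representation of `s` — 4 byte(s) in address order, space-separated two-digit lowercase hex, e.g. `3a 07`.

43 3c 12 5e

[22+:10] tag=268 & 0x3ff = 0x10c; word=0x43000000
[15+:7] flags=120 & 0x7f = 0x78; word=0x433c0000
[11+:4] mode=2 & 0xf = 0x2; word=0x433c1000
[0+:11] err=606 & 0x7ff = 0x25e; word=0x433c125e
word = 0x433c125e → big-endian bytes:
  [0]=0x43  [1]=0x3c  [2]=0x12  [3]=0x5e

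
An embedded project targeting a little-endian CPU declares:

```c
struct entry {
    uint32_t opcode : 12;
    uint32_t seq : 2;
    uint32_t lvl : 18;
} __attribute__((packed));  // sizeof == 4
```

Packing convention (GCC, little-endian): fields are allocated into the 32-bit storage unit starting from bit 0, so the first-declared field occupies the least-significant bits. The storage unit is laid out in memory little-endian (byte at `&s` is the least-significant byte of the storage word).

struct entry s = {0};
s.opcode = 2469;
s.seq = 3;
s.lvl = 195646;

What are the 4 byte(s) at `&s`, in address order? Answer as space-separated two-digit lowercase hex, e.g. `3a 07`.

a5 b9 0f bf

[0+:12] opcode=2469 & 0xfff = 0x9a5; word=0x000009a5
[12+:2] seq=3 & 0x3 = 0x3; word=0x000039a5
[14+:18] lvl=195646 & 0x3ffff = 0x2fc3e; word=0xbf0fb9a5
word = 0xbf0fb9a5 → little-endian bytes:
  [0]=0xa5  [1]=0xb9  [2]=0x0f  [3]=0xbf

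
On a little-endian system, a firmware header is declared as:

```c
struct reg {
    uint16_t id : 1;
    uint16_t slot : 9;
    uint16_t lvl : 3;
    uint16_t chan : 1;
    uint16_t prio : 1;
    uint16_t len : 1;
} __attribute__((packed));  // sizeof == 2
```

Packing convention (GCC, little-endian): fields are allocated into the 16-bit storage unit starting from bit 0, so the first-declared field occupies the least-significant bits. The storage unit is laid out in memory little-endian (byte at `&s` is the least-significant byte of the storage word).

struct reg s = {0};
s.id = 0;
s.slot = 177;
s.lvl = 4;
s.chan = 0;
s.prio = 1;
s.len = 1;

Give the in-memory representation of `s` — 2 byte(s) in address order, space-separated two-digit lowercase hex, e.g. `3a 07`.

id (1b) val=0 bits=0x0 at bit 0: 0x0000
slot (9b) val=177 bits=0xb1 at bit 1: 0x0162
lvl (3b) val=4 bits=0x4 at bit 10: 0x1162
chan (1b) val=0 bits=0x0 at bit 13: 0x1162
prio (1b) val=1 bits=0x1 at bit 14: 0x5162
len (1b) val=1 bits=0x1 at bit 15: 0xd162
word = 0xd162 → little-endian bytes:
  [0]=0x62  [1]=0xd1

62 d1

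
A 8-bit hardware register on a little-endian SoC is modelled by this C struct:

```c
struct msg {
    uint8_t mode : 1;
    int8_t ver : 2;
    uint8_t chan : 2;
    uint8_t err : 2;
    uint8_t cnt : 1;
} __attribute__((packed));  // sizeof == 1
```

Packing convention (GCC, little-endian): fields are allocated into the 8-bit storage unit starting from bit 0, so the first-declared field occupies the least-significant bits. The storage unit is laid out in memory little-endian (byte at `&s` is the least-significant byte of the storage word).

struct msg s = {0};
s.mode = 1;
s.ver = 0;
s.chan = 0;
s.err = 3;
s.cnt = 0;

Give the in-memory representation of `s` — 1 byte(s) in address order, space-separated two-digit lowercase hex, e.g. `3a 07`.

61

mode:1 = 1 → 0x1 << 0 → word 0x01
ver:2 = 0 → 0x0 << 1 → word 0x01
chan:2 = 0 → 0x0 << 3 → word 0x01
err:2 = 3 → 0x3 << 5 → word 0x61
cnt:1 = 0 → 0x0 << 7 → word 0x61
word = 0x61 → little-endian bytes:
  [0]=0x61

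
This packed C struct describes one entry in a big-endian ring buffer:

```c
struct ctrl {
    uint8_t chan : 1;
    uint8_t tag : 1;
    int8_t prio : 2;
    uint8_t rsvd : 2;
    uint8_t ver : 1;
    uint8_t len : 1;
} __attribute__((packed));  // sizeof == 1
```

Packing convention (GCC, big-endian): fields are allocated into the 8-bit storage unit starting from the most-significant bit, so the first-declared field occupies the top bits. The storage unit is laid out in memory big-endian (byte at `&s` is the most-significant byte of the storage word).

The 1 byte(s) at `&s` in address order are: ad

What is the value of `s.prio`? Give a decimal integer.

-2

[0]=0xad (big-endian) → word 0xad
chan:1 @ bit 7 → (0xad>>7)&0x1 = 0x1
tag:1 @ bit 6 → (0xad>>6)&0x1 = 0x0
prio:2 @ bit 4 → (0xad>>4)&0x3 = 0x2  ←
rsvd:2 @ bit 2 → (0xad>>2)&0x3 = 0x3
ver:1 @ bit 1 → (0xad>>1)&0x1 = 0x0
len:1 @ bit 0 → (0xad>>0)&0x1 = 0x1
prio signed 2b, MSB=1: 2 - 4 = -2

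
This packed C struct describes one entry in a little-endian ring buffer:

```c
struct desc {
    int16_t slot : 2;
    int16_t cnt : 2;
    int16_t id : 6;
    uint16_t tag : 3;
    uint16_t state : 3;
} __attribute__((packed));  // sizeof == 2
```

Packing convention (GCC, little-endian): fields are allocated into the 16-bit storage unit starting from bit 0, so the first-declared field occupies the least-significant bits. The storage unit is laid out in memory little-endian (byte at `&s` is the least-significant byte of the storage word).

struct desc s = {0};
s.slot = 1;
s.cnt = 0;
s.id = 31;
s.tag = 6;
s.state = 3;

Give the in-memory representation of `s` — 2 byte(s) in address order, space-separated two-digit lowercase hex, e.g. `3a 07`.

slot (2b) val=1 bits=0x1 at bit 0: 0x0001
cnt (2b) val=0 bits=0x0 at bit 2: 0x0001
id (6b) val=31 bits=0x1f at bit 4: 0x01f1
tag (3b) val=6 bits=0x6 at bit 10: 0x19f1
state (3b) val=3 bits=0x3 at bit 13: 0x79f1
word = 0x79f1 → little-endian bytes:
  [0]=0xf1  [1]=0x79

f1 79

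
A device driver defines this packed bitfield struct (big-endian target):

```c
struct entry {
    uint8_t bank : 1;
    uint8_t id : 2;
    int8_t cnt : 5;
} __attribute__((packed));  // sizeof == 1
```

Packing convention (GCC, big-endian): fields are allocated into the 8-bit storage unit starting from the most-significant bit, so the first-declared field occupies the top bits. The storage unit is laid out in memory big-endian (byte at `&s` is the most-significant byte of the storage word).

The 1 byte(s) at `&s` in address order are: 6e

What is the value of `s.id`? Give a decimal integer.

3

[0]=0x6e (big-endian) → word 0x6e
bank:1 @ bit 7 → (0x6e>>7)&0x1 = 0x0
id:2 @ bit 5 → (0x6e>>5)&0x3 = 0x3  ←
cnt:5 @ bit 0 → (0x6e>>0)&0x1f = 0xe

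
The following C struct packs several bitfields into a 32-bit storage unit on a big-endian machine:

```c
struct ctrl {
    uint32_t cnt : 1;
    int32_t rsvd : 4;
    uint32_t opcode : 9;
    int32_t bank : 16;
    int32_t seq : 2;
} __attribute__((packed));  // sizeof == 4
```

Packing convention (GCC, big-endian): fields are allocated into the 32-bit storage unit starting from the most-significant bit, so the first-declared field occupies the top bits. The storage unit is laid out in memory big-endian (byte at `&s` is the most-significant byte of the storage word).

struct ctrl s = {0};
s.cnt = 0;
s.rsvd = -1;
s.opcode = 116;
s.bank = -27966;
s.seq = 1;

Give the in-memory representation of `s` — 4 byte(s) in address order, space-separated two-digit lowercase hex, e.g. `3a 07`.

cnt:1 = 0 → 0x0 << 31 → word 0x00000000
rsvd:4 = -1 → 0xf << 27 → word 0x78000000
opcode:9 = 116 → 0x74 << 18 → word 0x79d00000
bank:16 = -27966 → 0x92c2 << 2 → word 0x79d24b08
seq:2 = 1 → 0x1 << 0 → word 0x79d24b09
word = 0x79d24b09 → big-endian bytes:
  [0]=0x79  [1]=0xd2  [2]=0x4b  [3]=0x09

79 d2 4b 09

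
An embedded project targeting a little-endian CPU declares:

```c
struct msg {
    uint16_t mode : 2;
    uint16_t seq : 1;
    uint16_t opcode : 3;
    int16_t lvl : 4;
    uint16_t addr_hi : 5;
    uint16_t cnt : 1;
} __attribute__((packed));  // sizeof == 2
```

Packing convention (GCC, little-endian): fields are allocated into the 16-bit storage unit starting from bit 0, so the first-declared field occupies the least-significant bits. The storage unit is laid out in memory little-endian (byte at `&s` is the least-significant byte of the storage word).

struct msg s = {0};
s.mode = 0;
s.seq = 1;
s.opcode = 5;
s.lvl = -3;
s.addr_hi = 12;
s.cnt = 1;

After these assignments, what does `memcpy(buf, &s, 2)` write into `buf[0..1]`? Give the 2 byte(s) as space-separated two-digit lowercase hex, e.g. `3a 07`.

6c b3

mode:2 = 0 → 0x0 << 0 → word 0x0000
seq:1 = 1 → 0x1 << 2 → word 0x0004
opcode:3 = 5 → 0x5 << 3 → word 0x002c
lvl:4 = -3 → 0xd << 6 → word 0x036c
addr_hi:5 = 12 → 0xc << 10 → word 0x336c
cnt:1 = 1 → 0x1 << 15 → word 0xb36c
word = 0xb36c → little-endian bytes:
  [0]=0x6c  [1]=0xb3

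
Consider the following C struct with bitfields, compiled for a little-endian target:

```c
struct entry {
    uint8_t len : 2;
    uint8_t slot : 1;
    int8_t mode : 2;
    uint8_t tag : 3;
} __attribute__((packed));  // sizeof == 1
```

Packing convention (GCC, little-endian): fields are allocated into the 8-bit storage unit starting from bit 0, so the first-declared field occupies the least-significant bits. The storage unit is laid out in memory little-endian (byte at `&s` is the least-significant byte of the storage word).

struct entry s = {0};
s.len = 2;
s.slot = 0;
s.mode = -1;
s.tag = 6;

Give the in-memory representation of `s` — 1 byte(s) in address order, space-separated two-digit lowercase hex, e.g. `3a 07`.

len:2 = 2 → 0x2 << 0 → word 0x02
slot:1 = 0 → 0x0 << 2 → word 0x02
mode:2 = -1 → 0x3 << 3 → word 0x1a
tag:3 = 6 → 0x6 << 5 → word 0xda
word = 0xda → little-endian bytes:
  [0]=0xda

da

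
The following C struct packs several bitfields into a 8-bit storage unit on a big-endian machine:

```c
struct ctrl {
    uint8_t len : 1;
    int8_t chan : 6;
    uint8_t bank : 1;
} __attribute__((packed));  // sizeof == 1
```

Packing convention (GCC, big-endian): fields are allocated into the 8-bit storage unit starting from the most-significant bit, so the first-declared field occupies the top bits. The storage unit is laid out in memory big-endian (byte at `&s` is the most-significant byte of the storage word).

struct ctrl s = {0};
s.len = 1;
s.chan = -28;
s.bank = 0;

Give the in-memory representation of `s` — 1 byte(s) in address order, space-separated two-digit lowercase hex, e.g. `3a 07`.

c8

len (1b) val=1 bits=0x1 at bit 7: 0x80
chan (6b) val=-28 bits=0x24 at bit 1: 0xc8
bank (1b) val=0 bits=0x0 at bit 0: 0xc8
word = 0xc8 → big-endian bytes:
  [0]=0xc8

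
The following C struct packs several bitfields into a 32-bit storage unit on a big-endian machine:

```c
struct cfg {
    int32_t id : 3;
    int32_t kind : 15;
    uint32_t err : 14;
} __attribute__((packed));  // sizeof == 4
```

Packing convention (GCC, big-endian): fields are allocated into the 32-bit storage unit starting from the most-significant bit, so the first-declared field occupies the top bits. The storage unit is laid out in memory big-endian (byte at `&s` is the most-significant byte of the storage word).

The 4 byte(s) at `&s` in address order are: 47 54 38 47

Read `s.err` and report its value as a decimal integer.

[0]=0x47 [1]=0x54 [2]=0x38 [3]=0x47 (big-endian) → word 0x47543847
id:3 @ bit 29 → (0x47543847>>29)&0x7 = 0x2
kind:15 @ bit 14 → (0x47543847>>14)&0x7fff = 0x1d50
err:14 @ bit 0 → (0x47543847>>0)&0x3fff = 0x3847  ←

14407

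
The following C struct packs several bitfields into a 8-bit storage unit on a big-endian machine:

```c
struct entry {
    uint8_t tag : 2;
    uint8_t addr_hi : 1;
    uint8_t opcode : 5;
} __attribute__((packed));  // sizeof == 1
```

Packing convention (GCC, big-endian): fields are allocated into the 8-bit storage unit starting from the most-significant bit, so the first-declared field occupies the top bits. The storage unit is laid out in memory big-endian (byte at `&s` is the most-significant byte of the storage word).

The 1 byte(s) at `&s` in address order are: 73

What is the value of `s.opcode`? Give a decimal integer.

[0]=0x73 (big-endian) → word 0x73
tag:2 @ bit 6 → (0x73>>6)&0x3 = 0x1
addr_hi:1 @ bit 5 → (0x73>>5)&0x1 = 0x1
opcode:5 @ bit 0 → (0x73>>0)&0x1f = 0x13  ←

19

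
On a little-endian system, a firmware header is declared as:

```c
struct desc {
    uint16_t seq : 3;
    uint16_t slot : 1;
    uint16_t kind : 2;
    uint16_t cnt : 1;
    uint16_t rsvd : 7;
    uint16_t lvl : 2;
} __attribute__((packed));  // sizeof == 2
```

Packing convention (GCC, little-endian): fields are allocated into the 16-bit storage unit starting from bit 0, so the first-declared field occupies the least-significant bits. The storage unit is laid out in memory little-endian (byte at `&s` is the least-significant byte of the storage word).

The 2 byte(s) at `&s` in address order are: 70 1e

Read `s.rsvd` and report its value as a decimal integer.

60

[0]=0x70 [1]=0x1e (little-endian) → word 0x1e70
seq [0+:3] = (word>>0) & 0x7 = 0
slot [3+:1] = (word>>3) & 0x1 = 0
kind [4+:2] = (word>>4) & 0x3 = 3
cnt [6+:1] = (word>>6) & 0x1 = 1
rsvd [7+:7] = (word>>7) & 0x7f = 60  ←
lvl [14+:2] = (word>>14) & 0x3 = 0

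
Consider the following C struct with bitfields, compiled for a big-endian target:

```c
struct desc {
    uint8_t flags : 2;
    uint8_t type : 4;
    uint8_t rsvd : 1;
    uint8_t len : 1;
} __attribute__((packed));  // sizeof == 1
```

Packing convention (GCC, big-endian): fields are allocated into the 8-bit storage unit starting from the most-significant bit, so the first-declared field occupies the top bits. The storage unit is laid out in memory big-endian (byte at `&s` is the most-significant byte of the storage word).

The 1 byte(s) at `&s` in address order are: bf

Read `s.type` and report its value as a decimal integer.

15

[0]=0xbf (big-endian) → word 0xbf
flags:2 @ bit 6 → (0xbf>>6)&0x3 = 0x2
type:4 @ bit 2 → (0xbf>>2)&0xf = 0xf  ←
rsvd:1 @ bit 1 → (0xbf>>1)&0x1 = 0x1
len:1 @ bit 0 → (0xbf>>0)&0x1 = 0x1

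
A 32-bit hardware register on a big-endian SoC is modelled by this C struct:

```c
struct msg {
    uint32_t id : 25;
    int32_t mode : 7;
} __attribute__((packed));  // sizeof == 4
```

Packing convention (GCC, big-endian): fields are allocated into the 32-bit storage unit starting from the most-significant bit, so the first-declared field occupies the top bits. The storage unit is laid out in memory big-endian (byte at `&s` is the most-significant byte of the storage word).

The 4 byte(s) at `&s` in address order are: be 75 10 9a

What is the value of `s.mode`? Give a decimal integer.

26

[0]=0xbe [1]=0x75 [2]=0x10 [3]=0x9a (big-endian) → word 0xbe75109a
id:25 @ bit 7 → (0xbe75109a>>7)&0x1ffffff = 0x17cea21
mode:7 @ bit 0 → (0xbe75109a>>0)&0x7f = 0x1a  ←
mode signed 7b, MSB=0: value = 26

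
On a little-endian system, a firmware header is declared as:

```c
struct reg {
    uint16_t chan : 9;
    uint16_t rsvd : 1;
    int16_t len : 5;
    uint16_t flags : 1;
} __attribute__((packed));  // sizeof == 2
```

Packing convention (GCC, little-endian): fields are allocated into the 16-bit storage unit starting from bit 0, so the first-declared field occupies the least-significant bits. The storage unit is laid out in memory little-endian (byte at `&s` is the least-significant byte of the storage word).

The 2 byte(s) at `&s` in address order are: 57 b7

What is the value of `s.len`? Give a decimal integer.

[0]=0x57 [1]=0xb7 (little-endian) → word 0xb757
chan [0+:9] = (word>>0) & 0x1ff = 343
rsvd [9+:1] = (word>>9) & 0x1 = 1
len [10+:5] = (word>>10) & 0x1f = 13  ←
flags [15+:1] = (word>>15) & 0x1 = 1
len signed 5b, MSB=0: value = 13

13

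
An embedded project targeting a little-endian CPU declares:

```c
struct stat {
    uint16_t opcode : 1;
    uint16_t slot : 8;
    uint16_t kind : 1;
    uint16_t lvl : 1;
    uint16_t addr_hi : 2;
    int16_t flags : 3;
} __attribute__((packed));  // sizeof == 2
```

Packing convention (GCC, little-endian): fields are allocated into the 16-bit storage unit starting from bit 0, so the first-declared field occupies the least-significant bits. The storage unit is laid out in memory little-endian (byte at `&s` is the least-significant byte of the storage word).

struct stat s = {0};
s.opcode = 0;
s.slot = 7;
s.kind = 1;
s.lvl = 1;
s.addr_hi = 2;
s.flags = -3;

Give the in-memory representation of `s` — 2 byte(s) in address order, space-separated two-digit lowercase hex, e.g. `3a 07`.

opcode (1b) val=0 bits=0x0 at bit 0: 0x0000
slot (8b) val=7 bits=0x7 at bit 1: 0x000e
kind (1b) val=1 bits=0x1 at bit 9: 0x020e
lvl (1b) val=1 bits=0x1 at bit 10: 0x060e
addr_hi (2b) val=2 bits=0x2 at bit 11: 0x160e
flags (3b) val=-3 bits=0x5 at bit 13: 0xb60e
word = 0xb60e → little-endian bytes:
  [0]=0x0e  [1]=0xb6

0e b6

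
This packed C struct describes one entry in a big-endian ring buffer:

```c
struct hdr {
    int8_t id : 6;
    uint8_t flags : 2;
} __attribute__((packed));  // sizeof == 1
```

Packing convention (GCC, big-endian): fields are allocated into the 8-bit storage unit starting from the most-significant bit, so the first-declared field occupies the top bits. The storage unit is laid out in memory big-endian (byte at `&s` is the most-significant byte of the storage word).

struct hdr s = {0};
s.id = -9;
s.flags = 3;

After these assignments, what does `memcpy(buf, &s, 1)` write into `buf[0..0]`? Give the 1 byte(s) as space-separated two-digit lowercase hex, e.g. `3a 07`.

df

id:6 = -9 → 0x37 << 2 → word 0xdc
flags:2 = 3 → 0x3 << 0 → word 0xdf
word = 0xdf → big-endian bytes:
  [0]=0xdf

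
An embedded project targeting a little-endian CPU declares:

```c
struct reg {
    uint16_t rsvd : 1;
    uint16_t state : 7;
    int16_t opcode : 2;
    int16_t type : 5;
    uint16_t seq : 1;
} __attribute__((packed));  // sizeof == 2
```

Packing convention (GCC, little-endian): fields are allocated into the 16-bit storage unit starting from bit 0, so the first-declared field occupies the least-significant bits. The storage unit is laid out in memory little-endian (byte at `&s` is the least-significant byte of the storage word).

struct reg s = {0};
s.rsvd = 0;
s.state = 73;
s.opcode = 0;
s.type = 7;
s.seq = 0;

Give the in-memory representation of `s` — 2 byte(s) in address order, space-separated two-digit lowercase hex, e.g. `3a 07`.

[0+:1] rsvd=0 & 0x1 = 0x0; word=0x0000
[1+:7] state=73 & 0x7f = 0x49; word=0x0092
[8+:2] opcode=0 & 0x3 = 0x0; word=0x0092
[10+:5] type=7 & 0x1f = 0x7; word=0x1c92
[15+:1] seq=0 & 0x1 = 0x0; word=0x1c92
word = 0x1c92 → little-endian bytes:
  [0]=0x92  [1]=0x1c

92 1c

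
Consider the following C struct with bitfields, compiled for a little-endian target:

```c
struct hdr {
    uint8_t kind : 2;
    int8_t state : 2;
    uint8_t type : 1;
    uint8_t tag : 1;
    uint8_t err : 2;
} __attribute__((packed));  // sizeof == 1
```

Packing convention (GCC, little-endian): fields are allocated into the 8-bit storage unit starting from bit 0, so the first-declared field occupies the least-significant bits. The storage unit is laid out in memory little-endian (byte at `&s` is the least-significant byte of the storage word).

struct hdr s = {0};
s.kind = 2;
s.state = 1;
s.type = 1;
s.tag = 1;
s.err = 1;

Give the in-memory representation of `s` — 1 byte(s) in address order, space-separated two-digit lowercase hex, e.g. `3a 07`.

kind (2b) val=2 bits=0x2 at bit 0: 0x02
state (2b) val=1 bits=0x1 at bit 2: 0x06
type (1b) val=1 bits=0x1 at bit 4: 0x16
tag (1b) val=1 bits=0x1 at bit 5: 0x36
err (2b) val=1 bits=0x1 at bit 6: 0x76
word = 0x76 → little-endian bytes:
  [0]=0x76

76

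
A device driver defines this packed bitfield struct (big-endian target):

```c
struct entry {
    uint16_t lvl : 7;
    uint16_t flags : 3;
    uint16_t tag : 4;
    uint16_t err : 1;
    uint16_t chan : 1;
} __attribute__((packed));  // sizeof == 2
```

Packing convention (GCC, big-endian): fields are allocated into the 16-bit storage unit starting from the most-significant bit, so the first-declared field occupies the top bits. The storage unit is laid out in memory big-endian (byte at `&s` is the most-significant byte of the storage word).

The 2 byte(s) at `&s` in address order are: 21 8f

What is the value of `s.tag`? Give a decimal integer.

3

[0]=0x21 [1]=0x8f (big-endian) → word 0x218f
lvl:7 @ bit 9 → (0x218f>>9)&0x7f = 0x10
flags:3 @ bit 6 → (0x218f>>6)&0x7 = 0x6
tag:4 @ bit 2 → (0x218f>>2)&0xf = 0x3  ←
err:1 @ bit 1 → (0x218f>>1)&0x1 = 0x1
chan:1 @ bit 0 → (0x218f>>0)&0x1 = 0x1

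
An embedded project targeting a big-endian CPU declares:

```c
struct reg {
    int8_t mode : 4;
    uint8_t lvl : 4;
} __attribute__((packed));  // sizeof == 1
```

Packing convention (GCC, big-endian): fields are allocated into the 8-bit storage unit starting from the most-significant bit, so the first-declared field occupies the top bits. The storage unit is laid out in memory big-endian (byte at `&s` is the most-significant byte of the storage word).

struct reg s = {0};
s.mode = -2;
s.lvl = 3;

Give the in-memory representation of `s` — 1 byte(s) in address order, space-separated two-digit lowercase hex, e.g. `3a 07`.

e3

mode (4b) val=-2 bits=0xe at bit 4: 0xe0
lvl (4b) val=3 bits=0x3 at bit 0: 0xe3
word = 0xe3 → big-endian bytes:
  [0]=0xe3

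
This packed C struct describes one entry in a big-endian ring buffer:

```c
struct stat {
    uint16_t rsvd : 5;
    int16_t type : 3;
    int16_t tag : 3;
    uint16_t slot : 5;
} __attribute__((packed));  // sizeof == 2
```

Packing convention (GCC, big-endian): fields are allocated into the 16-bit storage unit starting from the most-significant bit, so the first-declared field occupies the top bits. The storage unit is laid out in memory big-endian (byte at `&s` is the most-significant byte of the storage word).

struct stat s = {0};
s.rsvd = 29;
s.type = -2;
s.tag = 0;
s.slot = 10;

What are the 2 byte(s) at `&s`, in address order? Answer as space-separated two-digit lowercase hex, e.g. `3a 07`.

rsvd:5 = 29 → 0x1d << 11 → word 0xe800
type:3 = -2 → 0x6 << 8 → word 0xee00
tag:3 = 0 → 0x0 << 5 → word 0xee00
slot:5 = 10 → 0xa << 0 → word 0xee0a
word = 0xee0a → big-endian bytes:
  [0]=0xee  [1]=0x0a

ee 0a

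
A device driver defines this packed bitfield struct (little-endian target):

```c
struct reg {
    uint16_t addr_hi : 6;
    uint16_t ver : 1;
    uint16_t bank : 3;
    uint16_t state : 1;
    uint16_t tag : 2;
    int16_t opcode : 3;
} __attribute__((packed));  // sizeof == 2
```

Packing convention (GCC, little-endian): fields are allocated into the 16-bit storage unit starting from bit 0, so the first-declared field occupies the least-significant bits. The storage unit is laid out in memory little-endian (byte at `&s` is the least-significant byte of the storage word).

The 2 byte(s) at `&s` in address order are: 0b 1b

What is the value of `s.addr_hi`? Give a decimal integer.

11

[0]=0x0b [1]=0x1b (little-endian) → word 0x1b0b
addr_hi [0+:6] = (word>>0) & 0x3f = 11  ←
ver [6+:1] = (word>>6) & 0x1 = 0
bank [7+:3] = (word>>7) & 0x7 = 6
state [10+:1] = (word>>10) & 0x1 = 0
tag [11+:2] = (word>>11) & 0x3 = 3
opcode [13+:3] = (word>>13) & 0x7 = 0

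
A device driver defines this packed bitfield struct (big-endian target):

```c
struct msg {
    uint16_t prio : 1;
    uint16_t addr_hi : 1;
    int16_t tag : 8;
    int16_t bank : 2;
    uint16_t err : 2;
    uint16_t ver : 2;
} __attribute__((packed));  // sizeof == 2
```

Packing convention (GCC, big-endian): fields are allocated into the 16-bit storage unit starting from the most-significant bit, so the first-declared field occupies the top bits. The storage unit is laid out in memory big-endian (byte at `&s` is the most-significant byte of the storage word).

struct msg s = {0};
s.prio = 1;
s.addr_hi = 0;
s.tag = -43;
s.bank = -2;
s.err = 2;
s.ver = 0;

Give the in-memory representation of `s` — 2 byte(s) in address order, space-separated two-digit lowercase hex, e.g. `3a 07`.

prio (1b) val=1 bits=0x1 at bit 15: 0x8000
addr_hi (1b) val=0 bits=0x0 at bit 14: 0x8000
tag (8b) val=-43 bits=0xd5 at bit 6: 0xb540
bank (2b) val=-2 bits=0x2 at bit 4: 0xb560
err (2b) val=2 bits=0x2 at bit 2: 0xb568
ver (2b) val=0 bits=0x0 at bit 0: 0xb568
word = 0xb568 → big-endian bytes:
  [0]=0xb5  [1]=0x68

b5 68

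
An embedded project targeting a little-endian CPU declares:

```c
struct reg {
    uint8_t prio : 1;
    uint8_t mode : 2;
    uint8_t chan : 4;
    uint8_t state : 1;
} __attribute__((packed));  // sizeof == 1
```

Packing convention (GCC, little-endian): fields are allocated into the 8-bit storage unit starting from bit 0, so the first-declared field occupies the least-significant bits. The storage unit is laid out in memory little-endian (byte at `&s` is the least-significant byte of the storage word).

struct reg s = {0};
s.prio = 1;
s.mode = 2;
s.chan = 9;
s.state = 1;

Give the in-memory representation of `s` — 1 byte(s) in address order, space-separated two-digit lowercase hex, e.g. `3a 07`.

cd

prio:1 = 1 → 0x1 << 0 → word 0x01
mode:2 = 2 → 0x2 << 1 → word 0x05
chan:4 = 9 → 0x9 << 3 → word 0x4d
state:1 = 1 → 0x1 << 7 → word 0xcd
word = 0xcd → little-endian bytes:
  [0]=0xcd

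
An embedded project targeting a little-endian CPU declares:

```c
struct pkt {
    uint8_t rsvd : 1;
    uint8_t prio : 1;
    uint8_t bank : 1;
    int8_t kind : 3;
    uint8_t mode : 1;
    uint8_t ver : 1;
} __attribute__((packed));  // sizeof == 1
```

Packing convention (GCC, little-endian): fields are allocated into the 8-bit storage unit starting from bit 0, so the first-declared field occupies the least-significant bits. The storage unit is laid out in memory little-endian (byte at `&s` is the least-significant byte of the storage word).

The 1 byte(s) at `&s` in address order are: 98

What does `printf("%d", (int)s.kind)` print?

3

[0]=0x98 (little-endian) → word 0x98
rsvd [0+:1] = (word>>0) & 0x1 = 0
prio [1+:1] = (word>>1) & 0x1 = 0
bank [2+:1] = (word>>2) & 0x1 = 0
kind [3+:3] = (word>>3) & 0x7 = 3  ←
mode [6+:1] = (word>>6) & 0x1 = 0
ver [7+:1] = (word>>7) & 0x1 = 1
kind signed 3b, MSB=0: value = 3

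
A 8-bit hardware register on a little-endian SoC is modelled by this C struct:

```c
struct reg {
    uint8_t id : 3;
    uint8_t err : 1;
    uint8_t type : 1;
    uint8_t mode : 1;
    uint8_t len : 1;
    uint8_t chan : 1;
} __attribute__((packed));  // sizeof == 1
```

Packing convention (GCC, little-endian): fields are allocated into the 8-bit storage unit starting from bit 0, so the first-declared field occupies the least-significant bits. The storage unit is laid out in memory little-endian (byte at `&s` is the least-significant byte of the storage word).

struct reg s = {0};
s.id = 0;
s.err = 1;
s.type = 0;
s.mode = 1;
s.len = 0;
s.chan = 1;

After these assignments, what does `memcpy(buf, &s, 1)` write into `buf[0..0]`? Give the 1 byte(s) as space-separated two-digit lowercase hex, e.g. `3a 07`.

id:3 = 0 → 0x0 << 0 → word 0x00
err:1 = 1 → 0x1 << 3 → word 0x08
type:1 = 0 → 0x0 << 4 → word 0x08
mode:1 = 1 → 0x1 << 5 → word 0x28
len:1 = 0 → 0x0 << 6 → word 0x28
chan:1 = 1 → 0x1 << 7 → word 0xa8
word = 0xa8 → little-endian bytes:
  [0]=0xa8

a8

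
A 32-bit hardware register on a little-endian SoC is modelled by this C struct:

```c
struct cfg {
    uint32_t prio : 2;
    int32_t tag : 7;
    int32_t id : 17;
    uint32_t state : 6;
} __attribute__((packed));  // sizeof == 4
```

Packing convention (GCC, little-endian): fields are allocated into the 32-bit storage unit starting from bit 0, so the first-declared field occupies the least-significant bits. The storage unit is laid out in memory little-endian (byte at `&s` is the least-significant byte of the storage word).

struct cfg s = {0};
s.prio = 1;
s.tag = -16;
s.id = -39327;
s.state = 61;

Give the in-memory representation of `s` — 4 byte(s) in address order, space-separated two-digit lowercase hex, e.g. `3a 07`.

c1 c3 cc f6

[0+:2] prio=1 & 0x3 = 0x1; word=0x00000001
[2+:7] tag=-16 & 0x7f = 0x70; word=0x000001c1
[9+:17] id=-39327 & 0x1ffff = 0x16661; word=0x02ccc3c1
[26+:6] state=61 & 0x3f = 0x3d; word=0xf6ccc3c1
word = 0xf6ccc3c1 → little-endian bytes:
  [0]=0xc1  [1]=0xc3  [2]=0xcc  [3]=0xf6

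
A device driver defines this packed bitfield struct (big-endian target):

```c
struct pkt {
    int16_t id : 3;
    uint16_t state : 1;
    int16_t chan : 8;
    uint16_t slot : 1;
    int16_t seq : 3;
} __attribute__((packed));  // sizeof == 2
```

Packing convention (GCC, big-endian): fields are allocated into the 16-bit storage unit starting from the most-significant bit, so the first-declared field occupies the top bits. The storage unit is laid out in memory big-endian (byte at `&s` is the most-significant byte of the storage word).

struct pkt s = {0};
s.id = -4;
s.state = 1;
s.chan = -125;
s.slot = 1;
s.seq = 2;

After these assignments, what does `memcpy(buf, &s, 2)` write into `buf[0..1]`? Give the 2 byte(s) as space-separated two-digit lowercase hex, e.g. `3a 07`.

98 3a

[13+:3] id=-4 & 0x7 = 0x4; word=0x8000
[12+:1] state=1 & 0x1 = 0x1; word=0x9000
[4+:8] chan=-125 & 0xff = 0x83; word=0x9830
[3+:1] slot=1 & 0x1 = 0x1; word=0x9838
[0+:3] seq=2 & 0x7 = 0x2; word=0x983a
word = 0x983a → big-endian bytes:
  [0]=0x98  [1]=0x3a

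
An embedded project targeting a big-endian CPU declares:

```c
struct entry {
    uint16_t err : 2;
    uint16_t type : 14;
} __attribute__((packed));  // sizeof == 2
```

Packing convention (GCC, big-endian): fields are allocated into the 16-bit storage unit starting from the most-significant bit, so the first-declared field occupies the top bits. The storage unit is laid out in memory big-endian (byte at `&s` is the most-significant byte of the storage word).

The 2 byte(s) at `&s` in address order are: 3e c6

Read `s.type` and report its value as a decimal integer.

[0]=0x3e [1]=0xc6 (big-endian) → word 0x3ec6
err:2 @ bit 14 → (0x3ec6>>14)&0x3 = 0x0
type:14 @ bit 0 → (0x3ec6>>0)&0x3fff = 0x3ec6  ←

16070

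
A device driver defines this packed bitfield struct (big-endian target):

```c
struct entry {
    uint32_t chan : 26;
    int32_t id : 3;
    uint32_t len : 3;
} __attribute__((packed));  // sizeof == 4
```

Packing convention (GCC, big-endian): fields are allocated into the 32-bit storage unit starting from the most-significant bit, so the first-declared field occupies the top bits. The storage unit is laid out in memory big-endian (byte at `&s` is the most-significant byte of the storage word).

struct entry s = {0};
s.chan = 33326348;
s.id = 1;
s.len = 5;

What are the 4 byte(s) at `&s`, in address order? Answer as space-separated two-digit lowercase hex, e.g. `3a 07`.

7f 21 43 0d

chan:26 = 33326348 → 0x1fc850c << 6 → word 0x7f214300
id:3 = 1 → 0x1 << 3 → word 0x7f214308
len:3 = 5 → 0x5 << 0 → word 0x7f21430d
word = 0x7f21430d → big-endian bytes:
  [0]=0x7f  [1]=0x21  [2]=0x43  [3]=0x0d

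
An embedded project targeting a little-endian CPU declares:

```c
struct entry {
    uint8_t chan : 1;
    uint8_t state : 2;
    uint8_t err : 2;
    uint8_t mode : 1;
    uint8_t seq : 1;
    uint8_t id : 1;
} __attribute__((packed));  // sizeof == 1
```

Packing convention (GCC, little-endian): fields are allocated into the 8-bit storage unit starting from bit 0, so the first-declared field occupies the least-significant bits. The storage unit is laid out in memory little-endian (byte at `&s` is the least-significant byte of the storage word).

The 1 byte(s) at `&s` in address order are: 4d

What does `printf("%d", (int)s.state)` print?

2

[0]=0x4d (little-endian) → word 0x4d
chan:1 @ bit 0 → (0x4d>>0)&0x1 = 0x1
state:2 @ bit 1 → (0x4d>>1)&0x3 = 0x2  ←
err:2 @ bit 3 → (0x4d>>3)&0x3 = 0x1
mode:1 @ bit 5 → (0x4d>>5)&0x1 = 0x0
seq:1 @ bit 6 → (0x4d>>6)&0x1 = 0x1
id:1 @ bit 7 → (0x4d>>7)&0x1 = 0x0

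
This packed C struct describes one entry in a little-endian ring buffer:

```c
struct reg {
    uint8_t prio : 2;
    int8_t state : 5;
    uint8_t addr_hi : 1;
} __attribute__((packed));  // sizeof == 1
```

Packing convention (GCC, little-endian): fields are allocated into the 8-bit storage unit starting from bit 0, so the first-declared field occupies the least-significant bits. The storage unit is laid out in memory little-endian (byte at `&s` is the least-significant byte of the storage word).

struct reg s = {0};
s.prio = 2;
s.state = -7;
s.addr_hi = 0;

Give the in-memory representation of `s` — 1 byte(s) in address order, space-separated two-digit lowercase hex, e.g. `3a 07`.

prio (2b) val=2 bits=0x2 at bit 0: 0x02
state (5b) val=-7 bits=0x19 at bit 2: 0x66
addr_hi (1b) val=0 bits=0x0 at bit 7: 0x66
word = 0x66 → little-endian bytes:
  [0]=0x66

66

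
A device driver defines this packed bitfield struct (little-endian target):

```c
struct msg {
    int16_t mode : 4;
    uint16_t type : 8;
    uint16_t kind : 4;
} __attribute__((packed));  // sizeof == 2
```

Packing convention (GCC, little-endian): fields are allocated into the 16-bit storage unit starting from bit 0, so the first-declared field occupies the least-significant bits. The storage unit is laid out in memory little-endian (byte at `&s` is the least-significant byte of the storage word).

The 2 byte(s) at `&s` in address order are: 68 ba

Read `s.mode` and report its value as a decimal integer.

-8

[0]=0x68 [1]=0xba (little-endian) → word 0xba68
mode:4 @ bit 0 → (0xba68>>0)&0xf = 0x8  ←
type:8 @ bit 4 → (0xba68>>4)&0xff = 0xa6
kind:4 @ bit 12 → (0xba68>>12)&0xf = 0xb
mode signed 4b, MSB=1: 8 - 16 = -8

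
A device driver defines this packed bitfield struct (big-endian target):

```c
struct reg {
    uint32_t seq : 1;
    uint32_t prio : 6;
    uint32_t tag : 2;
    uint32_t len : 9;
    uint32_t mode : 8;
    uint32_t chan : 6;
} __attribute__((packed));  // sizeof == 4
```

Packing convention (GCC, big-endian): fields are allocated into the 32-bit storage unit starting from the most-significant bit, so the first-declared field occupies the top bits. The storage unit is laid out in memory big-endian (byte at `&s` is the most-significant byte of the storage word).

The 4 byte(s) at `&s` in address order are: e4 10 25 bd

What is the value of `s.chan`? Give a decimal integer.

[0]=0xe4 [1]=0x10 [2]=0x25 [3]=0xbd (big-endian) → word 0xe41025bd
seq:1 @ bit 31 → (0xe41025bd>>31)&0x1 = 0x1
prio:6 @ bit 25 → (0xe41025bd>>25)&0x3f = 0x32
tag:2 @ bit 23 → (0xe41025bd>>23)&0x3 = 0x0
len:9 @ bit 14 → (0xe41025bd>>14)&0x1ff = 0x40
mode:8 @ bit 6 → (0xe41025bd>>6)&0xff = 0x96
chan:6 @ bit 0 → (0xe41025bd>>0)&0x3f = 0x3d  ←

61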